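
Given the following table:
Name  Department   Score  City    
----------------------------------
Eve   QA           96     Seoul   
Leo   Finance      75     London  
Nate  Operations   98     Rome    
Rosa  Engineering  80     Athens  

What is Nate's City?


Row 3: Nate
City = Rome

ANSWER: Rome


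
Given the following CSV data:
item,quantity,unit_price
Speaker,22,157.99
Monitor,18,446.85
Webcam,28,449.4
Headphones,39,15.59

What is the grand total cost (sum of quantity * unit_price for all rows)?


Computing row totals:
  Speaker: 22 * 157.99 = 3475.78
  Monitor: 18 * 446.85 = 8043.3
  Webcam: 28 * 449.4 = 12583.2
  Headphones: 39 * 15.59 = 608.01
Grand total = 3475.78 + 8043.3 + 12583.2 + 608.01 = 24710.29

ANSWER: 24710.29


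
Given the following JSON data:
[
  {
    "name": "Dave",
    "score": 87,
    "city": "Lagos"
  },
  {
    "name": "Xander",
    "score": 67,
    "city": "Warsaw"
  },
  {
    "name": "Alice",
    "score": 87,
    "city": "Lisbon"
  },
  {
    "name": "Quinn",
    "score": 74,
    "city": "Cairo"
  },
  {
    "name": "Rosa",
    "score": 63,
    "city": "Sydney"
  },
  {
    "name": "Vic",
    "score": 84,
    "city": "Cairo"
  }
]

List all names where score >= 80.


Filtering records where score >= 80:
  Dave (score=87) -> YES
  Xander (score=67) -> no
  Alice (score=87) -> YES
  Quinn (score=74) -> no
  Rosa (score=63) -> no
  Vic (score=84) -> YES


ANSWER: Dave, Alice, Vic


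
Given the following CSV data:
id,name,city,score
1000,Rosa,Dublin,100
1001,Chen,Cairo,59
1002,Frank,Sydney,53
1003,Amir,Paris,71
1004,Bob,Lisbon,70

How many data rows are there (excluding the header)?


Counting rows (excluding header):
Header: id,name,city,score
Data rows: 5

ANSWER: 5


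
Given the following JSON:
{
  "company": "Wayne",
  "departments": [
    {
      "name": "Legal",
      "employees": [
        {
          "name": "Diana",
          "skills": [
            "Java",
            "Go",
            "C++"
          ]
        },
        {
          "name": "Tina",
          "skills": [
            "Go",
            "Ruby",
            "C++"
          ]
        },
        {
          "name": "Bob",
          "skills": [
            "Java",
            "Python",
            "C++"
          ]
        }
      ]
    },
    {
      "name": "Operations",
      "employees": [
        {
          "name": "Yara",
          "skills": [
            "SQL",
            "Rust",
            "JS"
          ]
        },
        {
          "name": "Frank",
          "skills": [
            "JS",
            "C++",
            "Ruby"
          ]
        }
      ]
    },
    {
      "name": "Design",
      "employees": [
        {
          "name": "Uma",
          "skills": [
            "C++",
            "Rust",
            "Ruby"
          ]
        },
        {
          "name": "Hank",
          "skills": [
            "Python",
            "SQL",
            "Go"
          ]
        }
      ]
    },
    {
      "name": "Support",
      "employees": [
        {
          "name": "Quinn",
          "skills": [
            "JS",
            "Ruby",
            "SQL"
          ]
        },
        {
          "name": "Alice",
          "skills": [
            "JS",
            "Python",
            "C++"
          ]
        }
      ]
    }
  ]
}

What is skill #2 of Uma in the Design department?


Path: departments[2].employees[0].skills[1]
Value: Rust

ANSWER: Rust


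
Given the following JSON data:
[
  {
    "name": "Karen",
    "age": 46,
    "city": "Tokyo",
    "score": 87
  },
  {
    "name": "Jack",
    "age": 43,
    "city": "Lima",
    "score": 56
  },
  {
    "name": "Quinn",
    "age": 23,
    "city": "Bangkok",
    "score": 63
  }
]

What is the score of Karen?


Looking up record where name = Karen
Record index: 0
Field 'score' = 87

ANSWER: 87


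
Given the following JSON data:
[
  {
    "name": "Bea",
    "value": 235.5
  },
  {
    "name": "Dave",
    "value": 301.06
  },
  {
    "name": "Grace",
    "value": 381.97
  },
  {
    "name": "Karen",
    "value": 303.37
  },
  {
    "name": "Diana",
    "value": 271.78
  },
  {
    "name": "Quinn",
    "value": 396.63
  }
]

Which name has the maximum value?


Comparing values:
  Bea: 235.5
  Dave: 301.06
  Grace: 381.97
  Karen: 303.37
  Diana: 271.78
  Quinn: 396.63
Maximum: Quinn (396.63)

ANSWER: Quinn


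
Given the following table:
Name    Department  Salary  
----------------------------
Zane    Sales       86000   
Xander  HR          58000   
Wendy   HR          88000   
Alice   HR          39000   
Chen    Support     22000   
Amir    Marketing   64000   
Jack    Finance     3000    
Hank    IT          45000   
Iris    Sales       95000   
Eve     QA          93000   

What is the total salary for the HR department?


HR department members:
  Xander: 58000
  Wendy: 88000
  Alice: 39000
Total = 58000 + 88000 + 39000 = 185000

ANSWER: 185000


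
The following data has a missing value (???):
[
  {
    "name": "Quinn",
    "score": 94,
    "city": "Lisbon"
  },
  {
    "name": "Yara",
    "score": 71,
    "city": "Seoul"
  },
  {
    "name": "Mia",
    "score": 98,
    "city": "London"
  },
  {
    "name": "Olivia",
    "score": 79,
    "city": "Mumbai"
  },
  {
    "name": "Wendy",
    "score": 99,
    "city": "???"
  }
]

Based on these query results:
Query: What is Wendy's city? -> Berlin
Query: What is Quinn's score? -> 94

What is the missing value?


The missing value is Wendy's city
From query: Wendy's city = Berlin

ANSWER: Berlin


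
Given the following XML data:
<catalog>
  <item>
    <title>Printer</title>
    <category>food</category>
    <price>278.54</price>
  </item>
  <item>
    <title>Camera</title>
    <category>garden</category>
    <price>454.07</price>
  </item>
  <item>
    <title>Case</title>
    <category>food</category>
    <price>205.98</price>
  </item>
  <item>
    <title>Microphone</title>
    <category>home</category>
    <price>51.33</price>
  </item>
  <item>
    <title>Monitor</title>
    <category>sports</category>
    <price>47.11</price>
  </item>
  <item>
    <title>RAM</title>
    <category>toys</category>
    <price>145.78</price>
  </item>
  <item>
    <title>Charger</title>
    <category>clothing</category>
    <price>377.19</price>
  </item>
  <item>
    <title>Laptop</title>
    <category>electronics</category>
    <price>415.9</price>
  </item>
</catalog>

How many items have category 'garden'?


Scanning <item> elements for <category>garden</category>:
  Item 2: Camera -> MATCH
Count: 1

ANSWER: 1


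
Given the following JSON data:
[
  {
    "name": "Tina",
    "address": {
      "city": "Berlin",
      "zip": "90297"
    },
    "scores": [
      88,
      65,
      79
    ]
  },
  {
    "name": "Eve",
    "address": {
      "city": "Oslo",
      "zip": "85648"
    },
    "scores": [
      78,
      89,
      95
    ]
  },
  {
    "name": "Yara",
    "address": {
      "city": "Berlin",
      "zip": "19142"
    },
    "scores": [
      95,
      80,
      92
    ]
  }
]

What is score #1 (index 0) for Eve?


Path: records[1].scores[0]
Value: 78

ANSWER: 78


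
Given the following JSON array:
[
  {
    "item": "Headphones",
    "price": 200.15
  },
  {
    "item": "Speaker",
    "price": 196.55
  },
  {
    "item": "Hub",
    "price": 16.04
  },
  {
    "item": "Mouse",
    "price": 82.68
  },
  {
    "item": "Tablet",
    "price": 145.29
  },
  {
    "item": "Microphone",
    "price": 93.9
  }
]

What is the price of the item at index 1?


Array index 1 -> Speaker
price = 196.55

ANSWER: 196.55


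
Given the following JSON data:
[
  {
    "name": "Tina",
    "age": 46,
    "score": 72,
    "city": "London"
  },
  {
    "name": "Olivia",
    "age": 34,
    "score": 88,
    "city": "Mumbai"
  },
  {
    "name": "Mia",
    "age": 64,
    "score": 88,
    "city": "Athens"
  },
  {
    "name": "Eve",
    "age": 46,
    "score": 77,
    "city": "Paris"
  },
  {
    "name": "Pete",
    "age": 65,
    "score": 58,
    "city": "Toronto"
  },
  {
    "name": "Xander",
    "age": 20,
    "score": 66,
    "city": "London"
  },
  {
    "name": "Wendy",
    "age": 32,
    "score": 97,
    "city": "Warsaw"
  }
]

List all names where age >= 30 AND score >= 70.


Checking both conditions:
  Tina (age=46, score=72) -> YES
  Olivia (age=34, score=88) -> YES
  Mia (age=64, score=88) -> YES
  Eve (age=46, score=77) -> YES
  Pete (age=65, score=58) -> no
  Xander (age=20, score=66) -> no
  Wendy (age=32, score=97) -> YES


ANSWER: Tina, Olivia, Mia, Eve, Wendy


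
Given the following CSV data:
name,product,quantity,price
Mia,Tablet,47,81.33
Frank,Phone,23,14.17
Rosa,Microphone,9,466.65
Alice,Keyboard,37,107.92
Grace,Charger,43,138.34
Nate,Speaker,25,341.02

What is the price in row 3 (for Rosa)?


Row 3: Rosa
Column 'price' = 466.65

ANSWER: 466.65


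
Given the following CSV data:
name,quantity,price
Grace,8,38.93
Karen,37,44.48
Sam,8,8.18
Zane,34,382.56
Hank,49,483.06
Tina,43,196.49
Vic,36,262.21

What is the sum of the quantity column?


Values in 'quantity' column:
  Row 1: 8
  Row 2: 37
  Row 3: 8
  Row 4: 34
  Row 5: 49
  Row 6: 43
  Row 7: 36
Sum = 8 + 37 + 8 + 34 + 49 + 43 + 36 = 215

ANSWER: 215


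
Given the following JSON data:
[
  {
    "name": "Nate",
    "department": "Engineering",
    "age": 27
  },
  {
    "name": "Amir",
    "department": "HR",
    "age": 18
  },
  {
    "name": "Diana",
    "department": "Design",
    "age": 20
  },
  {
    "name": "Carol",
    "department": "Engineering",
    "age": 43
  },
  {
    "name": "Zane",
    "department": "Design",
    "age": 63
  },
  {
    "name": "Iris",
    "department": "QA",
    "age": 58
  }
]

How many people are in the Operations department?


Scanning records for department = Operations
  No matches found
Count: 0

ANSWER: 0


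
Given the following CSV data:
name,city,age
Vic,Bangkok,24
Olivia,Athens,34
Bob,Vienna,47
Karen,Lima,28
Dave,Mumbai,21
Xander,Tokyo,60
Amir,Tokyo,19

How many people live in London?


Scanning city column for 'London':
Total matches: 0

ANSWER: 0


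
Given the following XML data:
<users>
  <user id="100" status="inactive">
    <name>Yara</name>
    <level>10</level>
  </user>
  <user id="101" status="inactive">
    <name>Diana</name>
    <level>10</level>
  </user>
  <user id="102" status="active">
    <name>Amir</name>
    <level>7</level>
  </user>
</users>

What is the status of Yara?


Finding user with name = Yara
user id="100" status="inactive"

ANSWER: inactive


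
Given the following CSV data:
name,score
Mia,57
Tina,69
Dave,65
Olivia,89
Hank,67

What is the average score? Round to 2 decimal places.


Scores: 57, 69, 65, 89, 67
Sum = 347
Count = 5
Average = 347 / 5 = 69.40

ANSWER: 69.40


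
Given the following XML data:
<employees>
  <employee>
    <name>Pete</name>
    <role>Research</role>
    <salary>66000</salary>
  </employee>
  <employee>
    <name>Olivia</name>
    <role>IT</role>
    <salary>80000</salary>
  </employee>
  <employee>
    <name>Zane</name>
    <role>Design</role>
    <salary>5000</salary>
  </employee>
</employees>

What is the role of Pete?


Searching for <employee> with <name>Pete</name>
Found at position 1
<role>Research</role>

ANSWER: Research


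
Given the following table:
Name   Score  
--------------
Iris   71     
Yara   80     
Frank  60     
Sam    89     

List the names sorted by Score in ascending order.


Sorting by Score (ascending):
  Frank: 60
  Iris: 71
  Yara: 80
  Sam: 89


ANSWER: Frank, Iris, Yara, Sam


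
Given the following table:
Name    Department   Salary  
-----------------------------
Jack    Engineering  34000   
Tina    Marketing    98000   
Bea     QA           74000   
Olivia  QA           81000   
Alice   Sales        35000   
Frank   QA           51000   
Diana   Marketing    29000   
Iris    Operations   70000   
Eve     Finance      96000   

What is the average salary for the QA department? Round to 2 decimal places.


QA department members:
  Bea: 74000
  Olivia: 81000
  Frank: 51000
Sum = 206000
Count = 3
Average = 206000 / 3 = 68666.67

ANSWER: 68666.67


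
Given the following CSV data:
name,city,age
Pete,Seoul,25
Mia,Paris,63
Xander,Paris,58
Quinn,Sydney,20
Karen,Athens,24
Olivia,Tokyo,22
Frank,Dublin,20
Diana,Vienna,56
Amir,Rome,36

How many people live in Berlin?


Scanning city column for 'Berlin':
Total matches: 0

ANSWER: 0


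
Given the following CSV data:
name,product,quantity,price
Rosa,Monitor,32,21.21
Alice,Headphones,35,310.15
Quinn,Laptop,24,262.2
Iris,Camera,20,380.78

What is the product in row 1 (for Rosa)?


Row 1: Rosa
Column 'product' = Monitor

ANSWER: Monitor


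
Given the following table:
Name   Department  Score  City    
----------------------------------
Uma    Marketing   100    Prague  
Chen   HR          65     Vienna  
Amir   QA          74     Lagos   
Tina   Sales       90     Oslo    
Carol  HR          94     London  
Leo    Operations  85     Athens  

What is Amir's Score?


Row 3: Amir
Score = 74

ANSWER: 74


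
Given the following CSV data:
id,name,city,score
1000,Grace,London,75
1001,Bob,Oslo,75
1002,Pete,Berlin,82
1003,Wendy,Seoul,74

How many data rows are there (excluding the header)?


Counting rows (excluding header):
Header: id,name,city,score
Data rows: 4

ANSWER: 4


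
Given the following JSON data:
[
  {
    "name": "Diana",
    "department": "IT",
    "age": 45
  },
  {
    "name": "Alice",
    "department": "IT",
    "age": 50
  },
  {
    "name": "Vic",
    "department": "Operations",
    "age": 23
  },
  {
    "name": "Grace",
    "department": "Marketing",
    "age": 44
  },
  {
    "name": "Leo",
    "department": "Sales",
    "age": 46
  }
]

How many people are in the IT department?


Scanning records for department = IT
  Record 0: Diana
  Record 1: Alice
Count: 2

ANSWER: 2


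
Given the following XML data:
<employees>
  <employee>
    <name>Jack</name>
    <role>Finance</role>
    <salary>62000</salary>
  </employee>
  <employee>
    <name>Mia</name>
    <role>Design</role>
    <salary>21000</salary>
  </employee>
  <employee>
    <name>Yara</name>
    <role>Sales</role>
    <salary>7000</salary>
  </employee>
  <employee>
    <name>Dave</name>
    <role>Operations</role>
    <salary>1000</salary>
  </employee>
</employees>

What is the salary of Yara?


Searching for <employee> with <name>Yara</name>
Found at position 3
<salary>7000</salary>

ANSWER: 7000


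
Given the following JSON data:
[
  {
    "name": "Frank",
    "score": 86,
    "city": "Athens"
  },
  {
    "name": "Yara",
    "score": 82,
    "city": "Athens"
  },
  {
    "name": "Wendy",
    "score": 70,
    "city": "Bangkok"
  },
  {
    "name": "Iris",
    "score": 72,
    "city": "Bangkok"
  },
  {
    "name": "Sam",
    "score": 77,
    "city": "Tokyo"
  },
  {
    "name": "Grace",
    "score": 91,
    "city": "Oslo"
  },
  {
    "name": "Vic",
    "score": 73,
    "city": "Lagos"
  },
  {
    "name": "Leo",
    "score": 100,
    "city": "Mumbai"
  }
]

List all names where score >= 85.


Filtering records where score >= 85:
  Frank (score=86) -> YES
  Yara (score=82) -> no
  Wendy (score=70) -> no
  Iris (score=72) -> no
  Sam (score=77) -> no
  Grace (score=91) -> YES
  Vic (score=73) -> no
  Leo (score=100) -> YES


ANSWER: Frank, Grace, Leo


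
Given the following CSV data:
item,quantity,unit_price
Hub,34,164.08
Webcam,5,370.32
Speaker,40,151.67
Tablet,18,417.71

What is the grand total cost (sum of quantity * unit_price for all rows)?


Computing row totals:
  Hub: 34 * 164.08 = 5578.72
  Webcam: 5 * 370.32 = 1851.6
  Speaker: 40 * 151.67 = 6066.8
  Tablet: 18 * 417.71 = 7518.78
Grand total = 5578.72 + 1851.6 + 6066.8 + 7518.78 = 21015.9

ANSWER: 21015.9


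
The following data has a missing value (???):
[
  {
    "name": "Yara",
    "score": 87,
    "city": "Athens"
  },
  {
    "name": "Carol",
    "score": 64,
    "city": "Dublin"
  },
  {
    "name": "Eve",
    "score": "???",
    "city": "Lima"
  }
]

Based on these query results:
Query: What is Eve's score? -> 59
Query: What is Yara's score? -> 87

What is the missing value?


The missing value is Eve's score
From query: Eve's score = 59

ANSWER: 59


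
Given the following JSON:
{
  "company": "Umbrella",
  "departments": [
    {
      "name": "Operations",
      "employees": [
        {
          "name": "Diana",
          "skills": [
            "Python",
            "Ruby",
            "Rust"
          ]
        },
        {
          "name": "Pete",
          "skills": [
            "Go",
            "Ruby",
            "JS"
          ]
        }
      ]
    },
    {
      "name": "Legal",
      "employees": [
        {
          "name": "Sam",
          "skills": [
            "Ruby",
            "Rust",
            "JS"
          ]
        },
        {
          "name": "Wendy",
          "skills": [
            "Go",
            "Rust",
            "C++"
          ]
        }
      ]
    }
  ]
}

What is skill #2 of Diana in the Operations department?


Path: departments[0].employees[0].skills[1]
Value: Ruby

ANSWER: Ruby


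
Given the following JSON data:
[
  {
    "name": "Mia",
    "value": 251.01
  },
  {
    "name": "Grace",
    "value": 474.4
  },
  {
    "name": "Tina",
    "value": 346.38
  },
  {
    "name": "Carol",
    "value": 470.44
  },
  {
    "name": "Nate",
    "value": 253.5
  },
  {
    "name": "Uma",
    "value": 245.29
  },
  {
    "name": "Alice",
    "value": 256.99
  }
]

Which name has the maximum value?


Comparing values:
  Mia: 251.01
  Grace: 474.4
  Tina: 346.38
  Carol: 470.44
  Nate: 253.5
  Uma: 245.29
  Alice: 256.99
Maximum: Grace (474.4)

ANSWER: Grace


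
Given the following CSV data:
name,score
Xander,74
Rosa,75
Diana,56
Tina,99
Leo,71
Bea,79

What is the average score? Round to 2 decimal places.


Scores: 74, 75, 56, 99, 71, 79
Sum = 454
Count = 6
Average = 454 / 6 = 75.67

ANSWER: 75.67


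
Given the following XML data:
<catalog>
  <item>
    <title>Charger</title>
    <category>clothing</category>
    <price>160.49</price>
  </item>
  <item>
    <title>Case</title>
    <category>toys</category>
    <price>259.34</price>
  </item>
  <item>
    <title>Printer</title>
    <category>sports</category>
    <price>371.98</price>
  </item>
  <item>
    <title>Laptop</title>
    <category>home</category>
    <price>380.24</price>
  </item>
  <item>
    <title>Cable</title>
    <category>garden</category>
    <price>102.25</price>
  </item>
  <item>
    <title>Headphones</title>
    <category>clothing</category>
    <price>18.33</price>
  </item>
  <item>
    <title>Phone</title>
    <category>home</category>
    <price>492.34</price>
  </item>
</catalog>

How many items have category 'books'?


Scanning <item> elements for <category>books</category>:
Count: 0

ANSWER: 0


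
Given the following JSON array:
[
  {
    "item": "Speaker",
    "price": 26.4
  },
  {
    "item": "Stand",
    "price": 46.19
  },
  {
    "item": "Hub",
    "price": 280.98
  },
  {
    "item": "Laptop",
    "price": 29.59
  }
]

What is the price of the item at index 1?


Array index 1 -> Stand
price = 46.19

ANSWER: 46.19


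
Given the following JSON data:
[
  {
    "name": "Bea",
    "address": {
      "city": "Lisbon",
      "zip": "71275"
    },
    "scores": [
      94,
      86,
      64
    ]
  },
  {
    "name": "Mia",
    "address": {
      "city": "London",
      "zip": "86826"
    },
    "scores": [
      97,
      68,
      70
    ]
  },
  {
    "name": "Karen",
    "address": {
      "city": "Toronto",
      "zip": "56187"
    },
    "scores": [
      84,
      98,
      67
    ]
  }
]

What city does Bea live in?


Path: records[0].address.city
Value: Lisbon

ANSWER: Lisbon


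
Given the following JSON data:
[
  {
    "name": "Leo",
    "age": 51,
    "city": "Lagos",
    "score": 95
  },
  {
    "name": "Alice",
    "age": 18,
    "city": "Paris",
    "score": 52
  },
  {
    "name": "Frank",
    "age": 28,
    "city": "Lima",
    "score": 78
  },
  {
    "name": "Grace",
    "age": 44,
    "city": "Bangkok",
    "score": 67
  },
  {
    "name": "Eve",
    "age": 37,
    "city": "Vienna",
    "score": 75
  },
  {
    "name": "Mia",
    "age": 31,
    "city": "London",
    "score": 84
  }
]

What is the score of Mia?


Looking up record where name = Mia
Record index: 5
Field 'score' = 84

ANSWER: 84


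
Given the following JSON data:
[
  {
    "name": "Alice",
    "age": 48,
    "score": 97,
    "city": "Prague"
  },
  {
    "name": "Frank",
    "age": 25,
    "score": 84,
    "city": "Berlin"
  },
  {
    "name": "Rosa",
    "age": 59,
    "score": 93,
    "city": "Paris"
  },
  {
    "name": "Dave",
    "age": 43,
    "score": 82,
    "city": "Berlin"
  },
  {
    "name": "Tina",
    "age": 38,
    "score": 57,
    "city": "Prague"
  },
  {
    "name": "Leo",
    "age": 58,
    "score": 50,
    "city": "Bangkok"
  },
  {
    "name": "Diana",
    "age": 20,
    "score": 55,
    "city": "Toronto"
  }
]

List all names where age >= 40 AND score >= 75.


Checking both conditions:
  Alice (age=48, score=97) -> YES
  Frank (age=25, score=84) -> no
  Rosa (age=59, score=93) -> YES
  Dave (age=43, score=82) -> YES
  Tina (age=38, score=57) -> no
  Leo (age=58, score=50) -> no
  Diana (age=20, score=55) -> no


ANSWER: Alice, Rosa, Dave


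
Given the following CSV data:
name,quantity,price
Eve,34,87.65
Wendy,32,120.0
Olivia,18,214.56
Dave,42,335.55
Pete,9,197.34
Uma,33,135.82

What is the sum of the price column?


Values in 'price' column:
  Row 1: 87.65
  Row 2: 120.0
  Row 3: 214.56
  Row 4: 335.55
  Row 5: 197.34
  Row 6: 135.82
Sum = 87.65 + 120.0 + 214.56 + 335.55 + 197.34 + 135.82 = 1090.92

ANSWER: 1090.92


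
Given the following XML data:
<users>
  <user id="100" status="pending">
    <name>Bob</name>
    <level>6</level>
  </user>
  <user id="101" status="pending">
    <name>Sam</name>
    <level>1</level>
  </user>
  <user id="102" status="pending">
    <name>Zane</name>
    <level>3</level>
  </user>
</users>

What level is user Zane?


Finding user: Zane
<level>3</level>

ANSWER: 3


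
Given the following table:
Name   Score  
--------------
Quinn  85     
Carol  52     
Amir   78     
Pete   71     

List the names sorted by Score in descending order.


Sorting by Score (descending):
  Quinn: 85
  Amir: 78
  Pete: 71
  Carol: 52


ANSWER: Quinn, Amir, Pete, Carol


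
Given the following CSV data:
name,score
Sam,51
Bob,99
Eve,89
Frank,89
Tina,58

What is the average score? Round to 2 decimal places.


Scores: 51, 99, 89, 89, 58
Sum = 386
Count = 5
Average = 386 / 5 = 77.20

ANSWER: 77.20


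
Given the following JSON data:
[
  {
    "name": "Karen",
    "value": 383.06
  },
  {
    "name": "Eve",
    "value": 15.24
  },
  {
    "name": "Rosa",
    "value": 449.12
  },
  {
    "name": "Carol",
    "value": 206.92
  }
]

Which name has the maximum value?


Comparing values:
  Karen: 383.06
  Eve: 15.24
  Rosa: 449.12
  Carol: 206.92
Maximum: Rosa (449.12)

ANSWER: Rosa


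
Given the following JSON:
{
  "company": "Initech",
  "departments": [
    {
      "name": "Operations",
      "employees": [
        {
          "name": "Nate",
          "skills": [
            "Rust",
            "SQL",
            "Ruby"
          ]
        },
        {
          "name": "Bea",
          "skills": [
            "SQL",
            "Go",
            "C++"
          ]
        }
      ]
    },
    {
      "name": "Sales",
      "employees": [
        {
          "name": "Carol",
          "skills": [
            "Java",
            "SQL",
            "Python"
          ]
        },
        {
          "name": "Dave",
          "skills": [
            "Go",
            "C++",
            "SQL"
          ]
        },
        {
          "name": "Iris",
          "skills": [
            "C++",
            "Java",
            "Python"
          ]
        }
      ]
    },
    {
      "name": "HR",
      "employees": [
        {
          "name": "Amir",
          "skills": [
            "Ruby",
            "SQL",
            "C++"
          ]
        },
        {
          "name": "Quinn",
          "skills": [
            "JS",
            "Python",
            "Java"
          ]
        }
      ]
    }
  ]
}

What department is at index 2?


Path: departments[2].name
Value: HR

ANSWER: HR


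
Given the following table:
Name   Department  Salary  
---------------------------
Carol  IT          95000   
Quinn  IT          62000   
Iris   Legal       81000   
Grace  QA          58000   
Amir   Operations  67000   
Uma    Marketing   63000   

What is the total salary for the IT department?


IT department members:
  Carol: 95000
  Quinn: 62000
Total = 95000 + 62000 = 157000

ANSWER: 157000


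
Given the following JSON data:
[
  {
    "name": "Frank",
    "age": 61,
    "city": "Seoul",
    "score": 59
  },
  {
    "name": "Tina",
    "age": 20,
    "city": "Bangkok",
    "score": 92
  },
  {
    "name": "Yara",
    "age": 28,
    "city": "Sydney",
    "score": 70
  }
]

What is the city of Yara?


Looking up record where name = Yara
Record index: 2
Field 'city' = Sydney

ANSWER: Sydney


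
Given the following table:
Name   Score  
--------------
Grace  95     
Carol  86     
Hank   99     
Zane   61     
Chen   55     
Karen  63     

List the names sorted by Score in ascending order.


Sorting by Score (ascending):
  Chen: 55
  Zane: 61
  Karen: 63
  Carol: 86
  Grace: 95
  Hank: 99


ANSWER: Chen, Zane, Karen, Carol, Grace, Hank


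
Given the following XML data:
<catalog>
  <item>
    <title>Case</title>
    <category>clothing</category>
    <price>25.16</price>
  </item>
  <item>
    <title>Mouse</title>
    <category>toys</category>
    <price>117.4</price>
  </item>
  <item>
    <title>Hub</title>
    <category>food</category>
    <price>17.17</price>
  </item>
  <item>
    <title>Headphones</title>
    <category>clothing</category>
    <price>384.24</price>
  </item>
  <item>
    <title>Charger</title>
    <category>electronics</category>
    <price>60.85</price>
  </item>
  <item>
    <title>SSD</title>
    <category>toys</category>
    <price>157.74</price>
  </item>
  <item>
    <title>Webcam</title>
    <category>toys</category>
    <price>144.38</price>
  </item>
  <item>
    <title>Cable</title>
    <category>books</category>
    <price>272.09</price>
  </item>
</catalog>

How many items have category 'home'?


Scanning <item> elements for <category>home</category>:
Count: 0

ANSWER: 0


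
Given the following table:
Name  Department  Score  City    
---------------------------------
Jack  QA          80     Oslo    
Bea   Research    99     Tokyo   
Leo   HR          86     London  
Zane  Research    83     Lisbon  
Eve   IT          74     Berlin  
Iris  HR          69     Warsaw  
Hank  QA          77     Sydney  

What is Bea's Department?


Row 2: Bea
Department = Research

ANSWER: Research


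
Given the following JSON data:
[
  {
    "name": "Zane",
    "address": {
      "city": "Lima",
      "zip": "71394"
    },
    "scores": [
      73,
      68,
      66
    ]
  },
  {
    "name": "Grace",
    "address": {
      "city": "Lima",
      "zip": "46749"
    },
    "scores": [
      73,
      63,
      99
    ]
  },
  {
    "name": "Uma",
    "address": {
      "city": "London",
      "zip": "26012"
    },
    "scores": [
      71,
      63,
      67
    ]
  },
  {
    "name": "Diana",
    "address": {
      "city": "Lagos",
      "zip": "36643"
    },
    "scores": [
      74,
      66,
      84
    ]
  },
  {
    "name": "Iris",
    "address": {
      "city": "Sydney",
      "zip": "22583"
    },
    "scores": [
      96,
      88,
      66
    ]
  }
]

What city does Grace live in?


Path: records[1].address.city
Value: Lima

ANSWER: Lima


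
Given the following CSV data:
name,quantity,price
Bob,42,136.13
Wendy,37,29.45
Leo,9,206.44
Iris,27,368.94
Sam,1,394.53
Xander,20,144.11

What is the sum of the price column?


Values in 'price' column:
  Row 1: 136.13
  Row 2: 29.45
  Row 3: 206.44
  Row 4: 368.94
  Row 5: 394.53
  Row 6: 144.11
Sum = 136.13 + 29.45 + 206.44 + 368.94 + 394.53 + 144.11 = 1279.6

ANSWER: 1279.6


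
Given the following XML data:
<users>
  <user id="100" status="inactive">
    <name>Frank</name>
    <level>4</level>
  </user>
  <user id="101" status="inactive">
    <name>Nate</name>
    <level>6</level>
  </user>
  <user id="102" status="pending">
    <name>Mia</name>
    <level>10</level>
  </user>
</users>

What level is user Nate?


Finding user: Nate
<level>6</level>

ANSWER: 6


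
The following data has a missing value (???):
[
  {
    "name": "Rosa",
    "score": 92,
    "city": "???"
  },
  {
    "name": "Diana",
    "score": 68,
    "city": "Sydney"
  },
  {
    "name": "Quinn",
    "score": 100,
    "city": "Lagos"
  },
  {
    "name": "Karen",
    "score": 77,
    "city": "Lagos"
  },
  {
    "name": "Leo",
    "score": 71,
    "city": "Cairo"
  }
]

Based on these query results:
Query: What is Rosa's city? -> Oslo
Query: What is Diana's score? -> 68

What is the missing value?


The missing value is Rosa's city
From query: Rosa's city = Oslo

ANSWER: Oslo


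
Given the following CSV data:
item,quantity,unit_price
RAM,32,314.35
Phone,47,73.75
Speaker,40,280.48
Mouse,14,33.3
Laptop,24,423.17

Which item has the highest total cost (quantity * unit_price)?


Computing row totals:
  RAM: 10059.2
  Phone: 3466.25
  Speaker: 11219.2
  Mouse: 466.2
  Laptop: 10156.08
Maximum: Speaker (11219.2)

ANSWER: Speaker


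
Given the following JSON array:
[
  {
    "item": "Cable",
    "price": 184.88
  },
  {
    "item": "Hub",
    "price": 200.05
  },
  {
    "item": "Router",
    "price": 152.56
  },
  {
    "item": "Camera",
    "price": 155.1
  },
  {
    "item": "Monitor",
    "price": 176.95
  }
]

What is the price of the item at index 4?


Array index 4 -> Monitor
price = 176.95

ANSWER: 176.95


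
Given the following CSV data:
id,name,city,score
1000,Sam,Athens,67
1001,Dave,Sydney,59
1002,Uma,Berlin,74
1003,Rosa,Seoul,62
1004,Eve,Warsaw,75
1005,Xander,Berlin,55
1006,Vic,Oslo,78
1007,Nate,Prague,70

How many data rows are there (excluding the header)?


Counting rows (excluding header):
Header: id,name,city,score
Data rows: 8

ANSWER: 8


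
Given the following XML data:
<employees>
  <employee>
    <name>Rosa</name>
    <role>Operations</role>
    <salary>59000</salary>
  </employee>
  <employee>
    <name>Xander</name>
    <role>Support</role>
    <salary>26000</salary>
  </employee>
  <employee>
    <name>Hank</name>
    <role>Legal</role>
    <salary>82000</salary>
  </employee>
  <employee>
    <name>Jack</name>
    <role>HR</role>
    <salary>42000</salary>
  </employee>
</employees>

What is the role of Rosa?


Searching for <employee> with <name>Rosa</name>
Found at position 1
<role>Operations</role>

ANSWER: Operations


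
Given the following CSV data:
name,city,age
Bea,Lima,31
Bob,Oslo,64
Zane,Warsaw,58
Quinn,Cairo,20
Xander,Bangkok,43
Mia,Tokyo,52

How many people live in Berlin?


Scanning city column for 'Berlin':
Total matches: 0

ANSWER: 0


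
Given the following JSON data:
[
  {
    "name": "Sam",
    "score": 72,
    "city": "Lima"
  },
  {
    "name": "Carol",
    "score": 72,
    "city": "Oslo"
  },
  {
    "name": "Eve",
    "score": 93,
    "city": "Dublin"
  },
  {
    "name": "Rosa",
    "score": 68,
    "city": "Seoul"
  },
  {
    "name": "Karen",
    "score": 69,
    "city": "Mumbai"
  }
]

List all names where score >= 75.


Filtering records where score >= 75:
  Sam (score=72) -> no
  Carol (score=72) -> no
  Eve (score=93) -> YES
  Rosa (score=68) -> no
  Karen (score=69) -> no


ANSWER: Eve


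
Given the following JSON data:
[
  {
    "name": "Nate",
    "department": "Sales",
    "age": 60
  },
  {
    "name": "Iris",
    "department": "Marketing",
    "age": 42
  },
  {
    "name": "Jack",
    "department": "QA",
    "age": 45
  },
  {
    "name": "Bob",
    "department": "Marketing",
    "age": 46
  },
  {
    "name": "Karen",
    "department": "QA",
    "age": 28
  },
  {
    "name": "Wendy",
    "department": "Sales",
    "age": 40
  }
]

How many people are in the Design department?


Scanning records for department = Design
  No matches found
Count: 0

ANSWER: 0


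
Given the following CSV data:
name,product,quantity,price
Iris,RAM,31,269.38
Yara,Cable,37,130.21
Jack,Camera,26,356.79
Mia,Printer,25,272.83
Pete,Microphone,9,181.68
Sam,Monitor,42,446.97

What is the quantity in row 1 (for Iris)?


Row 1: Iris
Column 'quantity' = 31

ANSWER: 31


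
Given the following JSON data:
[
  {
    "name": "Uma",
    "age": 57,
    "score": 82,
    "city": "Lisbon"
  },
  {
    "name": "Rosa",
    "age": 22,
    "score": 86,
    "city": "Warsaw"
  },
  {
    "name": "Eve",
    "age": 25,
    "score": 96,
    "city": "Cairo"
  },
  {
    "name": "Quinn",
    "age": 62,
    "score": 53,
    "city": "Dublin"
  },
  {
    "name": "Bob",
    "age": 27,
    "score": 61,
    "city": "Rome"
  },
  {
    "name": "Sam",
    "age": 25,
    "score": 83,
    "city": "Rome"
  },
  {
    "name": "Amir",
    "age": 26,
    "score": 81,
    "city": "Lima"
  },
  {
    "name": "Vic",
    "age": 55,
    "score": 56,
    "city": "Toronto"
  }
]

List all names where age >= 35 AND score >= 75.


Checking both conditions:
  Uma (age=57, score=82) -> YES
  Rosa (age=22, score=86) -> no
  Eve (age=25, score=96) -> no
  Quinn (age=62, score=53) -> no
  Bob (age=27, score=61) -> no
  Sam (age=25, score=83) -> no
  Amir (age=26, score=81) -> no
  Vic (age=55, score=56) -> no


ANSWER: Uma


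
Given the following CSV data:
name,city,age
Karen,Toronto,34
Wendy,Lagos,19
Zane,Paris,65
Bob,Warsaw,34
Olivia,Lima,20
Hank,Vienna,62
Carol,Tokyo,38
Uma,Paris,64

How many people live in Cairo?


Scanning city column for 'Cairo':
Total matches: 0

ANSWER: 0


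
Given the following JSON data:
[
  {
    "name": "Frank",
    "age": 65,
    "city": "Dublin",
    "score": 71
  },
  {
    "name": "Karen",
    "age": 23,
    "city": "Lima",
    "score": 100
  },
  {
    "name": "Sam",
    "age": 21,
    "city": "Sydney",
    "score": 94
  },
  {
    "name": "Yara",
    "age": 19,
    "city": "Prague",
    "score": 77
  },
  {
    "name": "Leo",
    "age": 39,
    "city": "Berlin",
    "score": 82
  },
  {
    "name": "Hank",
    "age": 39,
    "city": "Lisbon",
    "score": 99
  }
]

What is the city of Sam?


Looking up record where name = Sam
Record index: 2
Field 'city' = Sydney

ANSWER: Sydney


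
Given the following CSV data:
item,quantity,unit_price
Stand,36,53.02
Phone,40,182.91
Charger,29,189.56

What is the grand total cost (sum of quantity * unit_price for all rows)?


Computing row totals:
  Stand: 36 * 53.02 = 1908.72
  Phone: 40 * 182.91 = 7316.4
  Charger: 29 * 189.56 = 5497.24
Grand total = 1908.72 + 7316.4 + 5497.24 = 14722.36

ANSWER: 14722.36


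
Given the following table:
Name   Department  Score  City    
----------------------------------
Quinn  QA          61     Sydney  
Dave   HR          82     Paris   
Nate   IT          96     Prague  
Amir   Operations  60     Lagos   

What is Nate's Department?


Row 3: Nate
Department = IT

ANSWER: IT


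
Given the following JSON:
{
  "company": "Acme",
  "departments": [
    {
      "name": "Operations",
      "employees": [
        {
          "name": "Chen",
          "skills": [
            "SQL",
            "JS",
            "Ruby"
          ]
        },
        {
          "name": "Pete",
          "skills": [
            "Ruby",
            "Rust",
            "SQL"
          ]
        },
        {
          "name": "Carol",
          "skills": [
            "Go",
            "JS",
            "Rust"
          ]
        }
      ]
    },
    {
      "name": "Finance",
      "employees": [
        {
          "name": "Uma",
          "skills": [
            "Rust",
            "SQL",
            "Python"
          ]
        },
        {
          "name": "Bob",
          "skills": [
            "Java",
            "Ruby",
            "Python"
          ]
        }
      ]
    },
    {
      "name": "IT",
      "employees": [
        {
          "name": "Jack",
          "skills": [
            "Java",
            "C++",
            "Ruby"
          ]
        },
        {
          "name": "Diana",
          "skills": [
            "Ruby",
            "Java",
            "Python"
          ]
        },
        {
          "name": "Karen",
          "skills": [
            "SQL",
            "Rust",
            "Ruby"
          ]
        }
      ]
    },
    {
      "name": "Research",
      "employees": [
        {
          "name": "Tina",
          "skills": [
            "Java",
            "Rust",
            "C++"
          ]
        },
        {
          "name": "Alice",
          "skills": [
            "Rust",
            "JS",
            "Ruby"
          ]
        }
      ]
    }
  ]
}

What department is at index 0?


Path: departments[0].name
Value: Operations

ANSWER: Operations


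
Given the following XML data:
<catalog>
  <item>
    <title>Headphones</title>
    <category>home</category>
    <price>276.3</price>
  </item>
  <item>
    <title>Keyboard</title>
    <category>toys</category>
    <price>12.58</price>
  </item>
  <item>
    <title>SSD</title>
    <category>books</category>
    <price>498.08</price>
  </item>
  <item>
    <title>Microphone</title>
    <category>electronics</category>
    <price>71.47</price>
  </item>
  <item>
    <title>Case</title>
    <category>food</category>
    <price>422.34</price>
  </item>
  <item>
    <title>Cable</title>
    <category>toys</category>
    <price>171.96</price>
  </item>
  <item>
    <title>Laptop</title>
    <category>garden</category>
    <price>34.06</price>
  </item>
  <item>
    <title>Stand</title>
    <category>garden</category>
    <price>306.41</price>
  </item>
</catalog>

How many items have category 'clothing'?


Scanning <item> elements for <category>clothing</category>:
Count: 0

ANSWER: 0


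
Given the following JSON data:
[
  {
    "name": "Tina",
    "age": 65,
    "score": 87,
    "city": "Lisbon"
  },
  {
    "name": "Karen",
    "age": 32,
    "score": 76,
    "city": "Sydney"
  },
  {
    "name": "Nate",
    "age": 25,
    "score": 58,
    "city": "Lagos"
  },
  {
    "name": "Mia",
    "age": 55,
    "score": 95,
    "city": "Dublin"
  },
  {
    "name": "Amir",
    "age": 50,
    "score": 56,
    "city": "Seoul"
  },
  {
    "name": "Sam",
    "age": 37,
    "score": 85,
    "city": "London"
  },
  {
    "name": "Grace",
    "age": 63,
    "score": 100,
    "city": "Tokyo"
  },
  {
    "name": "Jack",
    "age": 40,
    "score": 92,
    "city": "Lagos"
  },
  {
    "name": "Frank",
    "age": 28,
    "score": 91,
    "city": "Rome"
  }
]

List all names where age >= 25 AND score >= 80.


Checking both conditions:
  Tina (age=65, score=87) -> YES
  Karen (age=32, score=76) -> no
  Nate (age=25, score=58) -> no
  Mia (age=55, score=95) -> YES
  Amir (age=50, score=56) -> no
  Sam (age=37, score=85) -> YES
  Grace (age=63, score=100) -> YES
  Jack (age=40, score=92) -> YES
  Frank (age=28, score=91) -> YES


ANSWER: Tina, Mia, Sam, Grace, Jack, Frank


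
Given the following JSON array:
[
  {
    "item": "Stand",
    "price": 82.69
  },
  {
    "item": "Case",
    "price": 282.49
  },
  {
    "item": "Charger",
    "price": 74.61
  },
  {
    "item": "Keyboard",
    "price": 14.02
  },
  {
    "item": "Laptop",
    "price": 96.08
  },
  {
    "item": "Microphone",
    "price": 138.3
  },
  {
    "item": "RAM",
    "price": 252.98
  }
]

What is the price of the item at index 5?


Array index 5 -> Microphone
price = 138.3

ANSWER: 138.3


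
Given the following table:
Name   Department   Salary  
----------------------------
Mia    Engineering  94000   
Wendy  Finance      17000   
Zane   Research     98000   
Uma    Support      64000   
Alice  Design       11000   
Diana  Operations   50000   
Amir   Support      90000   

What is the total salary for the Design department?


Design department members:
  Alice: 11000
Total = 11000 = 11000

ANSWER: 11000
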